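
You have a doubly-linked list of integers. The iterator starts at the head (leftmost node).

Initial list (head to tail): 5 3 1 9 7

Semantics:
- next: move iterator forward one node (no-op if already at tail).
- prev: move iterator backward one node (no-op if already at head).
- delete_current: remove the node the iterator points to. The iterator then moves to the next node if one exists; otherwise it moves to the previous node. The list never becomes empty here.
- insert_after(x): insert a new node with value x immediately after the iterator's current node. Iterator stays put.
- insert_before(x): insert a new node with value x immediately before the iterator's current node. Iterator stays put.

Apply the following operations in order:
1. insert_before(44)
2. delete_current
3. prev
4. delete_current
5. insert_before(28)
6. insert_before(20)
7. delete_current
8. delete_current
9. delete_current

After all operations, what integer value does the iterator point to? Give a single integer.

Answer: 7

Derivation:
After 1 (insert_before(44)): list=[44, 5, 3, 1, 9, 7] cursor@5
After 2 (delete_current): list=[44, 3, 1, 9, 7] cursor@3
After 3 (prev): list=[44, 3, 1, 9, 7] cursor@44
After 4 (delete_current): list=[3, 1, 9, 7] cursor@3
After 5 (insert_before(28)): list=[28, 3, 1, 9, 7] cursor@3
After 6 (insert_before(20)): list=[28, 20, 3, 1, 9, 7] cursor@3
After 7 (delete_current): list=[28, 20, 1, 9, 7] cursor@1
After 8 (delete_current): list=[28, 20, 9, 7] cursor@9
After 9 (delete_current): list=[28, 20, 7] cursor@7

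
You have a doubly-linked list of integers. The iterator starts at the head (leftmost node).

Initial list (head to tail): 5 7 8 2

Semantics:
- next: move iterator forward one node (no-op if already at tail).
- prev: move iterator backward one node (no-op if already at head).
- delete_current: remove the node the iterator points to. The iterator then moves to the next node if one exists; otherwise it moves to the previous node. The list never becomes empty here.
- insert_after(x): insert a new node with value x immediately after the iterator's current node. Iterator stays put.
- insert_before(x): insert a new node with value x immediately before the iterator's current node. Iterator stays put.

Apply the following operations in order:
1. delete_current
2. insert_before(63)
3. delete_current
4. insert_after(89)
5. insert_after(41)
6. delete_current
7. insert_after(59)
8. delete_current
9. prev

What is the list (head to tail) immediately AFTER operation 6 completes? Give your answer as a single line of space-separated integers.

Answer: 63 41 89 2

Derivation:
After 1 (delete_current): list=[7, 8, 2] cursor@7
After 2 (insert_before(63)): list=[63, 7, 8, 2] cursor@7
After 3 (delete_current): list=[63, 8, 2] cursor@8
After 4 (insert_after(89)): list=[63, 8, 89, 2] cursor@8
After 5 (insert_after(41)): list=[63, 8, 41, 89, 2] cursor@8
After 6 (delete_current): list=[63, 41, 89, 2] cursor@41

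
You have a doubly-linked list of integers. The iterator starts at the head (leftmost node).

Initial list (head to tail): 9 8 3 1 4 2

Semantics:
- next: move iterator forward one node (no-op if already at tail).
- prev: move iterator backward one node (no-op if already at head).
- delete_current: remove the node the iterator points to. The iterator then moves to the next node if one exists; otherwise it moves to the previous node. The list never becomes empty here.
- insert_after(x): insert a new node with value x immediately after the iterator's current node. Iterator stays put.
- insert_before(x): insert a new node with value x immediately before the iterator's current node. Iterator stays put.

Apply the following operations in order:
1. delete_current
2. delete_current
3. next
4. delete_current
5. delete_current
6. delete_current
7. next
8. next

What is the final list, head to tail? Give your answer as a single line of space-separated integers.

After 1 (delete_current): list=[8, 3, 1, 4, 2] cursor@8
After 2 (delete_current): list=[3, 1, 4, 2] cursor@3
After 3 (next): list=[3, 1, 4, 2] cursor@1
After 4 (delete_current): list=[3, 4, 2] cursor@4
After 5 (delete_current): list=[3, 2] cursor@2
After 6 (delete_current): list=[3] cursor@3
After 7 (next): list=[3] cursor@3
After 8 (next): list=[3] cursor@3

Answer: 3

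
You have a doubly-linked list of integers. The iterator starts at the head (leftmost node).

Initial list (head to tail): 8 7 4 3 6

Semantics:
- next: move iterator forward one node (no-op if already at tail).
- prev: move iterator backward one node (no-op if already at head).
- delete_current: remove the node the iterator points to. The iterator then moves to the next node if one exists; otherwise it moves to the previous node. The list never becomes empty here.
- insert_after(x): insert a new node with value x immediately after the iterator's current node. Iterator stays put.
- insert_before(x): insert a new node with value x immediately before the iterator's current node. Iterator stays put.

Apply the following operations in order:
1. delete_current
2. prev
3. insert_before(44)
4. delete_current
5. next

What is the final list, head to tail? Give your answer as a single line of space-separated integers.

Answer: 44 4 3 6

Derivation:
After 1 (delete_current): list=[7, 4, 3, 6] cursor@7
After 2 (prev): list=[7, 4, 3, 6] cursor@7
After 3 (insert_before(44)): list=[44, 7, 4, 3, 6] cursor@7
After 4 (delete_current): list=[44, 4, 3, 6] cursor@4
After 5 (next): list=[44, 4, 3, 6] cursor@3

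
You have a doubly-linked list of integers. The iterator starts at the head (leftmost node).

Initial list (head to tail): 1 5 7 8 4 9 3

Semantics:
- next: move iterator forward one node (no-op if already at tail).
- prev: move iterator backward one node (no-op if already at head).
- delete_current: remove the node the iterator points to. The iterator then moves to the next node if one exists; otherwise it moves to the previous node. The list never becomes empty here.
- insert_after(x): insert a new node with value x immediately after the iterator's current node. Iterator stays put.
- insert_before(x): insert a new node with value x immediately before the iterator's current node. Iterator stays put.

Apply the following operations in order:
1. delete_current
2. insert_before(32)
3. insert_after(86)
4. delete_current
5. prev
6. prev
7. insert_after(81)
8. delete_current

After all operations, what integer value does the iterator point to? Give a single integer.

After 1 (delete_current): list=[5, 7, 8, 4, 9, 3] cursor@5
After 2 (insert_before(32)): list=[32, 5, 7, 8, 4, 9, 3] cursor@5
After 3 (insert_after(86)): list=[32, 5, 86, 7, 8, 4, 9, 3] cursor@5
After 4 (delete_current): list=[32, 86, 7, 8, 4, 9, 3] cursor@86
After 5 (prev): list=[32, 86, 7, 8, 4, 9, 3] cursor@32
After 6 (prev): list=[32, 86, 7, 8, 4, 9, 3] cursor@32
After 7 (insert_after(81)): list=[32, 81, 86, 7, 8, 4, 9, 3] cursor@32
After 8 (delete_current): list=[81, 86, 7, 8, 4, 9, 3] cursor@81

Answer: 81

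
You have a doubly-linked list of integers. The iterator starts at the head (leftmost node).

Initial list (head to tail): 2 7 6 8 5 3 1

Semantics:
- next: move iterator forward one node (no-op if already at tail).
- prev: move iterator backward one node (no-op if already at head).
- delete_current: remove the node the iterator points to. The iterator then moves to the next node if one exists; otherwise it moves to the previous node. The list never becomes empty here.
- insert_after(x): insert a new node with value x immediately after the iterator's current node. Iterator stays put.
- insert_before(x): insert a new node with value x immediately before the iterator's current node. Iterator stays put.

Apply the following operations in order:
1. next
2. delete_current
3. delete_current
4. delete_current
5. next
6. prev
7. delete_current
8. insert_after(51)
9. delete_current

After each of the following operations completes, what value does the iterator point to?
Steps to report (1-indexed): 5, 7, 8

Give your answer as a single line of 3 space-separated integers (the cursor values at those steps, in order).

After 1 (next): list=[2, 7, 6, 8, 5, 3, 1] cursor@7
After 2 (delete_current): list=[2, 6, 8, 5, 3, 1] cursor@6
After 3 (delete_current): list=[2, 8, 5, 3, 1] cursor@8
After 4 (delete_current): list=[2, 5, 3, 1] cursor@5
After 5 (next): list=[2, 5, 3, 1] cursor@3
After 6 (prev): list=[2, 5, 3, 1] cursor@5
After 7 (delete_current): list=[2, 3, 1] cursor@3
After 8 (insert_after(51)): list=[2, 3, 51, 1] cursor@3
After 9 (delete_current): list=[2, 51, 1] cursor@51

Answer: 3 3 3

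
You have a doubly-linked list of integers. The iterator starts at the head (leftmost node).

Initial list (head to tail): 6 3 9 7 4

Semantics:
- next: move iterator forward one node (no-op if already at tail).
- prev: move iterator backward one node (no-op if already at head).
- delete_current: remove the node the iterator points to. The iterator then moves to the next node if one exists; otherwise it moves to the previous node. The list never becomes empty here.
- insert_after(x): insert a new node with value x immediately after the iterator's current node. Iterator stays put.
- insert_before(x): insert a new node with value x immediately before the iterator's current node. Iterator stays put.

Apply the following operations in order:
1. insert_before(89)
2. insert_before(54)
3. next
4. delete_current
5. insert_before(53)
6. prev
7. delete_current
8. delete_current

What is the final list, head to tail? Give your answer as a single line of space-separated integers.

After 1 (insert_before(89)): list=[89, 6, 3, 9, 7, 4] cursor@6
After 2 (insert_before(54)): list=[89, 54, 6, 3, 9, 7, 4] cursor@6
After 3 (next): list=[89, 54, 6, 3, 9, 7, 4] cursor@3
After 4 (delete_current): list=[89, 54, 6, 9, 7, 4] cursor@9
After 5 (insert_before(53)): list=[89, 54, 6, 53, 9, 7, 4] cursor@9
After 6 (prev): list=[89, 54, 6, 53, 9, 7, 4] cursor@53
After 7 (delete_current): list=[89, 54, 6, 9, 7, 4] cursor@9
After 8 (delete_current): list=[89, 54, 6, 7, 4] cursor@7

Answer: 89 54 6 7 4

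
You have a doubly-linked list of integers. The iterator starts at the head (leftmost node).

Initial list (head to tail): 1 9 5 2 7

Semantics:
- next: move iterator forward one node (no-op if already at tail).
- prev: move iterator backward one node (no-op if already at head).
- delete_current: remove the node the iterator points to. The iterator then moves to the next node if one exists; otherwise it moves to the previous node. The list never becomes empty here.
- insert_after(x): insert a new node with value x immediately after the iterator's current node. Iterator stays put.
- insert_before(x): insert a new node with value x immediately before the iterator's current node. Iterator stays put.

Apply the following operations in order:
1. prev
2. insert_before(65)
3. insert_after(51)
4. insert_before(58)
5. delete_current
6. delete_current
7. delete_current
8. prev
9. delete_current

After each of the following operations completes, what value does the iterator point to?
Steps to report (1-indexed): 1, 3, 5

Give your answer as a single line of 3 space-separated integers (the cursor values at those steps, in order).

Answer: 1 1 51

Derivation:
After 1 (prev): list=[1, 9, 5, 2, 7] cursor@1
After 2 (insert_before(65)): list=[65, 1, 9, 5, 2, 7] cursor@1
After 3 (insert_after(51)): list=[65, 1, 51, 9, 5, 2, 7] cursor@1
After 4 (insert_before(58)): list=[65, 58, 1, 51, 9, 5, 2, 7] cursor@1
After 5 (delete_current): list=[65, 58, 51, 9, 5, 2, 7] cursor@51
After 6 (delete_current): list=[65, 58, 9, 5, 2, 7] cursor@9
After 7 (delete_current): list=[65, 58, 5, 2, 7] cursor@5
After 8 (prev): list=[65, 58, 5, 2, 7] cursor@58
After 9 (delete_current): list=[65, 5, 2, 7] cursor@5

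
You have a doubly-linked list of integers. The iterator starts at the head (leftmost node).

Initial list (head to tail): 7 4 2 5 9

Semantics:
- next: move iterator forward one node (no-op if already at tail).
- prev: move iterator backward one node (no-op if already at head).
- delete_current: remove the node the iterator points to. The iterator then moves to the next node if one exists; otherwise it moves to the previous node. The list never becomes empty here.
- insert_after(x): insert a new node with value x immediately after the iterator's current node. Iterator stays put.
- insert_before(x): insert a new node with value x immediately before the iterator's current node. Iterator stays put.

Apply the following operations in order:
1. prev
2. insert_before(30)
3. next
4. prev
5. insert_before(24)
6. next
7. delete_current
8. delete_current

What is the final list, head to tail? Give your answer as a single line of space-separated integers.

After 1 (prev): list=[7, 4, 2, 5, 9] cursor@7
After 2 (insert_before(30)): list=[30, 7, 4, 2, 5, 9] cursor@7
After 3 (next): list=[30, 7, 4, 2, 5, 9] cursor@4
After 4 (prev): list=[30, 7, 4, 2, 5, 9] cursor@7
After 5 (insert_before(24)): list=[30, 24, 7, 4, 2, 5, 9] cursor@7
After 6 (next): list=[30, 24, 7, 4, 2, 5, 9] cursor@4
After 7 (delete_current): list=[30, 24, 7, 2, 5, 9] cursor@2
After 8 (delete_current): list=[30, 24, 7, 5, 9] cursor@5

Answer: 30 24 7 5 9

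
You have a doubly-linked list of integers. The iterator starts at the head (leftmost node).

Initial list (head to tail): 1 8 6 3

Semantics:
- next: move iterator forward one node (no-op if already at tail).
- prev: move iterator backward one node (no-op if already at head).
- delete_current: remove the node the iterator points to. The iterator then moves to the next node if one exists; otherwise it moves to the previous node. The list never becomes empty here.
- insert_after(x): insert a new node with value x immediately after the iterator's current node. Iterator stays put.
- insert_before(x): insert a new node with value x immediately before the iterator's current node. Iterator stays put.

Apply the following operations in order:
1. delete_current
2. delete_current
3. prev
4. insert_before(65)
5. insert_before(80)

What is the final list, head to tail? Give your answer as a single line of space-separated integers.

After 1 (delete_current): list=[8, 6, 3] cursor@8
After 2 (delete_current): list=[6, 3] cursor@6
After 3 (prev): list=[6, 3] cursor@6
After 4 (insert_before(65)): list=[65, 6, 3] cursor@6
After 5 (insert_before(80)): list=[65, 80, 6, 3] cursor@6

Answer: 65 80 6 3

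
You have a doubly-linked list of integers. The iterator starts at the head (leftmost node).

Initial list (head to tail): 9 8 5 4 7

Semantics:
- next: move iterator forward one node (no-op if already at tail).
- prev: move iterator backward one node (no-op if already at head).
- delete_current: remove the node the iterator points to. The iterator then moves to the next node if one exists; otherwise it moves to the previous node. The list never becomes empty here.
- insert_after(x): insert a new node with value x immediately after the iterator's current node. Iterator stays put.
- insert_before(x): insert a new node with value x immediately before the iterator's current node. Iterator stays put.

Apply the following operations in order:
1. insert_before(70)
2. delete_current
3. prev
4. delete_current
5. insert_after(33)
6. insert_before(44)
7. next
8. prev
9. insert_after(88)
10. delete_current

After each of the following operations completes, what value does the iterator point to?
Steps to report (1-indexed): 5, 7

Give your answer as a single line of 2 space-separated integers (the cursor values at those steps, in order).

Answer: 8 33

Derivation:
After 1 (insert_before(70)): list=[70, 9, 8, 5, 4, 7] cursor@9
After 2 (delete_current): list=[70, 8, 5, 4, 7] cursor@8
After 3 (prev): list=[70, 8, 5, 4, 7] cursor@70
After 4 (delete_current): list=[8, 5, 4, 7] cursor@8
After 5 (insert_after(33)): list=[8, 33, 5, 4, 7] cursor@8
After 6 (insert_before(44)): list=[44, 8, 33, 5, 4, 7] cursor@8
After 7 (next): list=[44, 8, 33, 5, 4, 7] cursor@33
After 8 (prev): list=[44, 8, 33, 5, 4, 7] cursor@8
After 9 (insert_after(88)): list=[44, 8, 88, 33, 5, 4, 7] cursor@8
After 10 (delete_current): list=[44, 88, 33, 5, 4, 7] cursor@88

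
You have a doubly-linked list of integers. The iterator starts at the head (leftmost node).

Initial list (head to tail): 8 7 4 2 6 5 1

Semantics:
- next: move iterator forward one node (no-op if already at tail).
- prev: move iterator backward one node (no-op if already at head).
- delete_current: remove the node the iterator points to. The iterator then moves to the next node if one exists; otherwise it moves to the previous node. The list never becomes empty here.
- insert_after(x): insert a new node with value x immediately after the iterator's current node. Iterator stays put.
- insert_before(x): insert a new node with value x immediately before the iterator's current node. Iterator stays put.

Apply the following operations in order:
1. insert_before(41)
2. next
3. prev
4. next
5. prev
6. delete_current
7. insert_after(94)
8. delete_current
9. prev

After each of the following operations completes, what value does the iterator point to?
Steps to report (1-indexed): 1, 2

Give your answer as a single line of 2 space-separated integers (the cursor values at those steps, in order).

After 1 (insert_before(41)): list=[41, 8, 7, 4, 2, 6, 5, 1] cursor@8
After 2 (next): list=[41, 8, 7, 4, 2, 6, 5, 1] cursor@7
After 3 (prev): list=[41, 8, 7, 4, 2, 6, 5, 1] cursor@8
After 4 (next): list=[41, 8, 7, 4, 2, 6, 5, 1] cursor@7
After 5 (prev): list=[41, 8, 7, 4, 2, 6, 5, 1] cursor@8
After 6 (delete_current): list=[41, 7, 4, 2, 6, 5, 1] cursor@7
After 7 (insert_after(94)): list=[41, 7, 94, 4, 2, 6, 5, 1] cursor@7
After 8 (delete_current): list=[41, 94, 4, 2, 6, 5, 1] cursor@94
After 9 (prev): list=[41, 94, 4, 2, 6, 5, 1] cursor@41

Answer: 8 7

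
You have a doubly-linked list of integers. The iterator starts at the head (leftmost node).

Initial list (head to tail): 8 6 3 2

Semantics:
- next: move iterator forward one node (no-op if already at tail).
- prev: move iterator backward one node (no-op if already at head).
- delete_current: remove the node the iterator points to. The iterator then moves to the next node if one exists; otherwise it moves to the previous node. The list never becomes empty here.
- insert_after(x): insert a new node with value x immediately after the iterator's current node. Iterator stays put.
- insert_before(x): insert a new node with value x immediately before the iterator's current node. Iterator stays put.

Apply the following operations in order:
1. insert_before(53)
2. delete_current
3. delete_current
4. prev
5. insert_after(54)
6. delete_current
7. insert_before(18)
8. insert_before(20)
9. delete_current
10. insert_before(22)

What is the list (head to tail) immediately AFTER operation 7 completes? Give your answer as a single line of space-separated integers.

After 1 (insert_before(53)): list=[53, 8, 6, 3, 2] cursor@8
After 2 (delete_current): list=[53, 6, 3, 2] cursor@6
After 3 (delete_current): list=[53, 3, 2] cursor@3
After 4 (prev): list=[53, 3, 2] cursor@53
After 5 (insert_after(54)): list=[53, 54, 3, 2] cursor@53
After 6 (delete_current): list=[54, 3, 2] cursor@54
After 7 (insert_before(18)): list=[18, 54, 3, 2] cursor@54

Answer: 18 54 3 2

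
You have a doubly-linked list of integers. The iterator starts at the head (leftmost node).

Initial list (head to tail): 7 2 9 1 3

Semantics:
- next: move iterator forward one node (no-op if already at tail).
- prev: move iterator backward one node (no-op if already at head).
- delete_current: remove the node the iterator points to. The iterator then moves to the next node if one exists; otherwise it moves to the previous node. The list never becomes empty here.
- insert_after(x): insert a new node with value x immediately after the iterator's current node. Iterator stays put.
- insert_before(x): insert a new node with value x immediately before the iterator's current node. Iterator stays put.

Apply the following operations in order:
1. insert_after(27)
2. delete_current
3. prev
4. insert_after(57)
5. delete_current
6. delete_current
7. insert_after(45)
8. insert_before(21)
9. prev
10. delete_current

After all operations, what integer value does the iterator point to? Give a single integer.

After 1 (insert_after(27)): list=[7, 27, 2, 9, 1, 3] cursor@7
After 2 (delete_current): list=[27, 2, 9, 1, 3] cursor@27
After 3 (prev): list=[27, 2, 9, 1, 3] cursor@27
After 4 (insert_after(57)): list=[27, 57, 2, 9, 1, 3] cursor@27
After 5 (delete_current): list=[57, 2, 9, 1, 3] cursor@57
After 6 (delete_current): list=[2, 9, 1, 3] cursor@2
After 7 (insert_after(45)): list=[2, 45, 9, 1, 3] cursor@2
After 8 (insert_before(21)): list=[21, 2, 45, 9, 1, 3] cursor@2
After 9 (prev): list=[21, 2, 45, 9, 1, 3] cursor@21
After 10 (delete_current): list=[2, 45, 9, 1, 3] cursor@2

Answer: 2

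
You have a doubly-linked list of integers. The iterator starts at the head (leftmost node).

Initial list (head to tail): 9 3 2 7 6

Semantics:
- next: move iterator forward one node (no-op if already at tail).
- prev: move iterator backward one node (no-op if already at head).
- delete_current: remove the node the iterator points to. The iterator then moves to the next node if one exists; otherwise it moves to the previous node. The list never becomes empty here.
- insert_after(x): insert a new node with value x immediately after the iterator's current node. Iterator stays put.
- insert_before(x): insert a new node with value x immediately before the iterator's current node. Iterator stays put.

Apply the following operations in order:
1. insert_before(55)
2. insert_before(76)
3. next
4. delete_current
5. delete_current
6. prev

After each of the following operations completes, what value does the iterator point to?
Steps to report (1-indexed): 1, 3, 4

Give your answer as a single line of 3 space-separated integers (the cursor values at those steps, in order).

Answer: 9 3 2

Derivation:
After 1 (insert_before(55)): list=[55, 9, 3, 2, 7, 6] cursor@9
After 2 (insert_before(76)): list=[55, 76, 9, 3, 2, 7, 6] cursor@9
After 3 (next): list=[55, 76, 9, 3, 2, 7, 6] cursor@3
After 4 (delete_current): list=[55, 76, 9, 2, 7, 6] cursor@2
After 5 (delete_current): list=[55, 76, 9, 7, 6] cursor@7
After 6 (prev): list=[55, 76, 9, 7, 6] cursor@9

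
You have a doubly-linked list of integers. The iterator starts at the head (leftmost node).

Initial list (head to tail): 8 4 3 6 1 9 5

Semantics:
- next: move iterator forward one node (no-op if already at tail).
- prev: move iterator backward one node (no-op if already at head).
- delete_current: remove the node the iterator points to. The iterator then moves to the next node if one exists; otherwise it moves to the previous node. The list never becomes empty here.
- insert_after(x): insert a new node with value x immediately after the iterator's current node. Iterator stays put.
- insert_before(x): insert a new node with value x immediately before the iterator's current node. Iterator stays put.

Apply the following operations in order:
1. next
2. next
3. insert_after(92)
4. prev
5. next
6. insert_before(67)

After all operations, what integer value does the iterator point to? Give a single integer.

Answer: 3

Derivation:
After 1 (next): list=[8, 4, 3, 6, 1, 9, 5] cursor@4
After 2 (next): list=[8, 4, 3, 6, 1, 9, 5] cursor@3
After 3 (insert_after(92)): list=[8, 4, 3, 92, 6, 1, 9, 5] cursor@3
After 4 (prev): list=[8, 4, 3, 92, 6, 1, 9, 5] cursor@4
After 5 (next): list=[8, 4, 3, 92, 6, 1, 9, 5] cursor@3
After 6 (insert_before(67)): list=[8, 4, 67, 3, 92, 6, 1, 9, 5] cursor@3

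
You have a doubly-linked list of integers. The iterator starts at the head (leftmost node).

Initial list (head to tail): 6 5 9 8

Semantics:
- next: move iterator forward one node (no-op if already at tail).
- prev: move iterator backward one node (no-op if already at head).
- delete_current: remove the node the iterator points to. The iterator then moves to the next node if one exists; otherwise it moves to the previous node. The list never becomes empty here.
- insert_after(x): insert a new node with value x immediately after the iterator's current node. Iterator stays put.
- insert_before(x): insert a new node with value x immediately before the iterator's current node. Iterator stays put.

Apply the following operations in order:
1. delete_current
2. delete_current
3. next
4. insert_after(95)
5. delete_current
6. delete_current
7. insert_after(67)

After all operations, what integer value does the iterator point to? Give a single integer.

Answer: 9

Derivation:
After 1 (delete_current): list=[5, 9, 8] cursor@5
After 2 (delete_current): list=[9, 8] cursor@9
After 3 (next): list=[9, 8] cursor@8
After 4 (insert_after(95)): list=[9, 8, 95] cursor@8
After 5 (delete_current): list=[9, 95] cursor@95
After 6 (delete_current): list=[9] cursor@9
After 7 (insert_after(67)): list=[9, 67] cursor@9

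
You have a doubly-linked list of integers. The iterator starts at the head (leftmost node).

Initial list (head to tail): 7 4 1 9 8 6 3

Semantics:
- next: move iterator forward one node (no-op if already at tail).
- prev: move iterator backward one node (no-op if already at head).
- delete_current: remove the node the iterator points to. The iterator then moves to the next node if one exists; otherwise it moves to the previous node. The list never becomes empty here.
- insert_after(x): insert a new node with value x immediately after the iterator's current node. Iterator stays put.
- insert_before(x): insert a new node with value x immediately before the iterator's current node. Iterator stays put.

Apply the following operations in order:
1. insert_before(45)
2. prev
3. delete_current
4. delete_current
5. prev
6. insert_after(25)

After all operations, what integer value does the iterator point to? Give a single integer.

Answer: 4

Derivation:
After 1 (insert_before(45)): list=[45, 7, 4, 1, 9, 8, 6, 3] cursor@7
After 2 (prev): list=[45, 7, 4, 1, 9, 8, 6, 3] cursor@45
After 3 (delete_current): list=[7, 4, 1, 9, 8, 6, 3] cursor@7
After 4 (delete_current): list=[4, 1, 9, 8, 6, 3] cursor@4
After 5 (prev): list=[4, 1, 9, 8, 6, 3] cursor@4
After 6 (insert_after(25)): list=[4, 25, 1, 9, 8, 6, 3] cursor@4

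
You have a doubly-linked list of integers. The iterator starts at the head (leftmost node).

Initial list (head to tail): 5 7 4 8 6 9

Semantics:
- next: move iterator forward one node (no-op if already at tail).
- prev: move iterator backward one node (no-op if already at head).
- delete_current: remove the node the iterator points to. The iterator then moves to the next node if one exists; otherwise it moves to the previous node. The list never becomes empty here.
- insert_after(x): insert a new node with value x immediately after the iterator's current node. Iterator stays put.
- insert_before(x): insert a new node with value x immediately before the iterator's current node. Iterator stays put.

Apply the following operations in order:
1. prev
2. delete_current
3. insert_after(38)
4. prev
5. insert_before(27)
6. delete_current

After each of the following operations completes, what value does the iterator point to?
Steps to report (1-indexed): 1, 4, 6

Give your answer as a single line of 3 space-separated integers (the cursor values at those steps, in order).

After 1 (prev): list=[5, 7, 4, 8, 6, 9] cursor@5
After 2 (delete_current): list=[7, 4, 8, 6, 9] cursor@7
After 3 (insert_after(38)): list=[7, 38, 4, 8, 6, 9] cursor@7
After 4 (prev): list=[7, 38, 4, 8, 6, 9] cursor@7
After 5 (insert_before(27)): list=[27, 7, 38, 4, 8, 6, 9] cursor@7
After 6 (delete_current): list=[27, 38, 4, 8, 6, 9] cursor@38

Answer: 5 7 38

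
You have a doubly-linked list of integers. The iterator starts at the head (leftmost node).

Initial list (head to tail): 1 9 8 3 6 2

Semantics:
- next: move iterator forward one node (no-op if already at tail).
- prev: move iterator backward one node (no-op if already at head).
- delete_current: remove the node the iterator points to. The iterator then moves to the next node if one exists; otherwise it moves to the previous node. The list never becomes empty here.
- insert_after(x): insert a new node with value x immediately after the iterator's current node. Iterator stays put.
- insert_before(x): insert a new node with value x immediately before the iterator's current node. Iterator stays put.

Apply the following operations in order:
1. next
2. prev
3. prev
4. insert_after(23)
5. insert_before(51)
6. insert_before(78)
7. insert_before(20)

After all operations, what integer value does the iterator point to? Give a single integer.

After 1 (next): list=[1, 9, 8, 3, 6, 2] cursor@9
After 2 (prev): list=[1, 9, 8, 3, 6, 2] cursor@1
After 3 (prev): list=[1, 9, 8, 3, 6, 2] cursor@1
After 4 (insert_after(23)): list=[1, 23, 9, 8, 3, 6, 2] cursor@1
After 5 (insert_before(51)): list=[51, 1, 23, 9, 8, 3, 6, 2] cursor@1
After 6 (insert_before(78)): list=[51, 78, 1, 23, 9, 8, 3, 6, 2] cursor@1
After 7 (insert_before(20)): list=[51, 78, 20, 1, 23, 9, 8, 3, 6, 2] cursor@1

Answer: 1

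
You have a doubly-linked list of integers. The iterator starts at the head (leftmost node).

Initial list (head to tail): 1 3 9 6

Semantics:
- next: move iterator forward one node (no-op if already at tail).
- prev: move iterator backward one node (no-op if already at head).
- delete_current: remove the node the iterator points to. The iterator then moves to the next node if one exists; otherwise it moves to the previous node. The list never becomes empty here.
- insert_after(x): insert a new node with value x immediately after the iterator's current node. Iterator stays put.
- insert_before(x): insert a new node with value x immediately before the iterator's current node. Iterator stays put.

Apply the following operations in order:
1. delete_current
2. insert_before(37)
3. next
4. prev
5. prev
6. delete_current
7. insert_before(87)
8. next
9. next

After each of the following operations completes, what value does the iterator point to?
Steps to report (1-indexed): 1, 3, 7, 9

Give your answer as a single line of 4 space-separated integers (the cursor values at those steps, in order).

After 1 (delete_current): list=[3, 9, 6] cursor@3
After 2 (insert_before(37)): list=[37, 3, 9, 6] cursor@3
After 3 (next): list=[37, 3, 9, 6] cursor@9
After 4 (prev): list=[37, 3, 9, 6] cursor@3
After 5 (prev): list=[37, 3, 9, 6] cursor@37
After 6 (delete_current): list=[3, 9, 6] cursor@3
After 7 (insert_before(87)): list=[87, 3, 9, 6] cursor@3
After 8 (next): list=[87, 3, 9, 6] cursor@9
After 9 (next): list=[87, 3, 9, 6] cursor@6

Answer: 3 9 3 6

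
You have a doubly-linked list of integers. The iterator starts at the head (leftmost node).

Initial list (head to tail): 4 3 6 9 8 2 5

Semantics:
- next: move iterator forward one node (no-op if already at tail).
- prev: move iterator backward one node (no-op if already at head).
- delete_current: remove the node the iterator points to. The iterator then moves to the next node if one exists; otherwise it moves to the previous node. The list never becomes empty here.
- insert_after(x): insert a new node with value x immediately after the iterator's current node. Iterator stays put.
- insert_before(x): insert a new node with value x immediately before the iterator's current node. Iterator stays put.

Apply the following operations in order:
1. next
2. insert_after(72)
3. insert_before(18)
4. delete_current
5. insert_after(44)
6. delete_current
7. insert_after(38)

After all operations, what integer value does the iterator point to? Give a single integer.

After 1 (next): list=[4, 3, 6, 9, 8, 2, 5] cursor@3
After 2 (insert_after(72)): list=[4, 3, 72, 6, 9, 8, 2, 5] cursor@3
After 3 (insert_before(18)): list=[4, 18, 3, 72, 6, 9, 8, 2, 5] cursor@3
After 4 (delete_current): list=[4, 18, 72, 6, 9, 8, 2, 5] cursor@72
After 5 (insert_after(44)): list=[4, 18, 72, 44, 6, 9, 8, 2, 5] cursor@72
After 6 (delete_current): list=[4, 18, 44, 6, 9, 8, 2, 5] cursor@44
After 7 (insert_after(38)): list=[4, 18, 44, 38, 6, 9, 8, 2, 5] cursor@44

Answer: 44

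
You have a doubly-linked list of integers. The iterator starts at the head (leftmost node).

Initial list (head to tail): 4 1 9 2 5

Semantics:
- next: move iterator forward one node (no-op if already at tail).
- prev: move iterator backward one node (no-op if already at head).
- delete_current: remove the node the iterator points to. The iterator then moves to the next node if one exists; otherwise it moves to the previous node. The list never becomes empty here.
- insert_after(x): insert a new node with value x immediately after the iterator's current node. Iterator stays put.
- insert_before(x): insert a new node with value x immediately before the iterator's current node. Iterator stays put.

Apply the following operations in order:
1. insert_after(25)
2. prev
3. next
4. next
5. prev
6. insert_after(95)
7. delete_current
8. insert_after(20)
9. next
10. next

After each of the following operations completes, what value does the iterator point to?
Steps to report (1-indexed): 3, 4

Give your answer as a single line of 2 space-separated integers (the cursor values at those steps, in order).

After 1 (insert_after(25)): list=[4, 25, 1, 9, 2, 5] cursor@4
After 2 (prev): list=[4, 25, 1, 9, 2, 5] cursor@4
After 3 (next): list=[4, 25, 1, 9, 2, 5] cursor@25
After 4 (next): list=[4, 25, 1, 9, 2, 5] cursor@1
After 5 (prev): list=[4, 25, 1, 9, 2, 5] cursor@25
After 6 (insert_after(95)): list=[4, 25, 95, 1, 9, 2, 5] cursor@25
After 7 (delete_current): list=[4, 95, 1, 9, 2, 5] cursor@95
After 8 (insert_after(20)): list=[4, 95, 20, 1, 9, 2, 5] cursor@95
After 9 (next): list=[4, 95, 20, 1, 9, 2, 5] cursor@20
After 10 (next): list=[4, 95, 20, 1, 9, 2, 5] cursor@1

Answer: 25 1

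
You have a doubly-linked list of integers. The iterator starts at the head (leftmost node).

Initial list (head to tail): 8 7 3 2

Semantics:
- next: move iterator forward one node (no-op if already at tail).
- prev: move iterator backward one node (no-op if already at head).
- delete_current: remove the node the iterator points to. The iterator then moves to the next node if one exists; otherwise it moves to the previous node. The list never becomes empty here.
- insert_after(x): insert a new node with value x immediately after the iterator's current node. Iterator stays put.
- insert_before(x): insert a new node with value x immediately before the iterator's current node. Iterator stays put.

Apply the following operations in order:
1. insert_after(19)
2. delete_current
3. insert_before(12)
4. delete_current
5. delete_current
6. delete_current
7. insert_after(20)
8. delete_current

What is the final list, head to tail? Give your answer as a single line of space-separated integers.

After 1 (insert_after(19)): list=[8, 19, 7, 3, 2] cursor@8
After 2 (delete_current): list=[19, 7, 3, 2] cursor@19
After 3 (insert_before(12)): list=[12, 19, 7, 3, 2] cursor@19
After 4 (delete_current): list=[12, 7, 3, 2] cursor@7
After 5 (delete_current): list=[12, 3, 2] cursor@3
After 6 (delete_current): list=[12, 2] cursor@2
After 7 (insert_after(20)): list=[12, 2, 20] cursor@2
After 8 (delete_current): list=[12, 20] cursor@20

Answer: 12 20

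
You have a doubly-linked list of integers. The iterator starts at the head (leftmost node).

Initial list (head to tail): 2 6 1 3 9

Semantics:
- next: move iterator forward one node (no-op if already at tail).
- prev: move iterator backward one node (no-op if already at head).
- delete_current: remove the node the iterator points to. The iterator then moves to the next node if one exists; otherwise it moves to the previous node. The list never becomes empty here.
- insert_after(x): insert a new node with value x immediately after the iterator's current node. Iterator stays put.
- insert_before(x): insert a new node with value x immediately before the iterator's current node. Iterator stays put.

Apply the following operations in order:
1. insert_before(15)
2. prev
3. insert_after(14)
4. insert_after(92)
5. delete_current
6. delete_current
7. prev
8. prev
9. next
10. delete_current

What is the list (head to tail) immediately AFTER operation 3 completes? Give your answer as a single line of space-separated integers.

After 1 (insert_before(15)): list=[15, 2, 6, 1, 3, 9] cursor@2
After 2 (prev): list=[15, 2, 6, 1, 3, 9] cursor@15
After 3 (insert_after(14)): list=[15, 14, 2, 6, 1, 3, 9] cursor@15

Answer: 15 14 2 6 1 3 9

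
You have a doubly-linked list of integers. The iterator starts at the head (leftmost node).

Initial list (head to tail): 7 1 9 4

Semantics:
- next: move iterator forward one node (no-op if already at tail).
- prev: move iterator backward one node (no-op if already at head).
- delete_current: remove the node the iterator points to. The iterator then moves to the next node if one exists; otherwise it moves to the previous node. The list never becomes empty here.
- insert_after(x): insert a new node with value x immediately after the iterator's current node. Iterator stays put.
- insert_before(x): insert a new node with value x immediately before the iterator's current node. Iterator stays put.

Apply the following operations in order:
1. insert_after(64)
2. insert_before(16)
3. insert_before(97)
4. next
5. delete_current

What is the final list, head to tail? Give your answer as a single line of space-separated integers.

Answer: 16 97 7 1 9 4

Derivation:
After 1 (insert_after(64)): list=[7, 64, 1, 9, 4] cursor@7
After 2 (insert_before(16)): list=[16, 7, 64, 1, 9, 4] cursor@7
After 3 (insert_before(97)): list=[16, 97, 7, 64, 1, 9, 4] cursor@7
After 4 (next): list=[16, 97, 7, 64, 1, 9, 4] cursor@64
After 5 (delete_current): list=[16, 97, 7, 1, 9, 4] cursor@1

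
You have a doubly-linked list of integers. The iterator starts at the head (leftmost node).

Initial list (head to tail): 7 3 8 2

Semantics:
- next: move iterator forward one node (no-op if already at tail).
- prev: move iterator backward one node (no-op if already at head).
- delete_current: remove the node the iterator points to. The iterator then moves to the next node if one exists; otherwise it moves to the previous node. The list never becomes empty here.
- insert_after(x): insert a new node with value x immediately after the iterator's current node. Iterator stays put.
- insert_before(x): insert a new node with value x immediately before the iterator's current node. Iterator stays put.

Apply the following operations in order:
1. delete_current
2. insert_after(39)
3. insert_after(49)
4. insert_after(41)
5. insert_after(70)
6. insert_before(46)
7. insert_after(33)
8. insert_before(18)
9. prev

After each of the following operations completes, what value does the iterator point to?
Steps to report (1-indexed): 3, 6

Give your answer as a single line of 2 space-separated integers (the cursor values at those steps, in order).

After 1 (delete_current): list=[3, 8, 2] cursor@3
After 2 (insert_after(39)): list=[3, 39, 8, 2] cursor@3
After 3 (insert_after(49)): list=[3, 49, 39, 8, 2] cursor@3
After 4 (insert_after(41)): list=[3, 41, 49, 39, 8, 2] cursor@3
After 5 (insert_after(70)): list=[3, 70, 41, 49, 39, 8, 2] cursor@3
After 6 (insert_before(46)): list=[46, 3, 70, 41, 49, 39, 8, 2] cursor@3
After 7 (insert_after(33)): list=[46, 3, 33, 70, 41, 49, 39, 8, 2] cursor@3
After 8 (insert_before(18)): list=[46, 18, 3, 33, 70, 41, 49, 39, 8, 2] cursor@3
After 9 (prev): list=[46, 18, 3, 33, 70, 41, 49, 39, 8, 2] cursor@18

Answer: 3 3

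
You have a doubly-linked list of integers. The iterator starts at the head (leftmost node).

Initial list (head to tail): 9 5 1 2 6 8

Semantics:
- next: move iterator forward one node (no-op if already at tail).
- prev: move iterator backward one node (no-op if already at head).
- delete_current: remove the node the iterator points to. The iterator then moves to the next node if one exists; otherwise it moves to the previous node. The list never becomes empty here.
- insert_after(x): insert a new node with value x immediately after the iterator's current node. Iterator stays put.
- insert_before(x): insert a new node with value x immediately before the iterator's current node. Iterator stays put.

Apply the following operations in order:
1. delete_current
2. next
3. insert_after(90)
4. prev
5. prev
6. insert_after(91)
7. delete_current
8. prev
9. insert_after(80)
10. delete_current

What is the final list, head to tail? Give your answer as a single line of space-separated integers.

After 1 (delete_current): list=[5, 1, 2, 6, 8] cursor@5
After 2 (next): list=[5, 1, 2, 6, 8] cursor@1
After 3 (insert_after(90)): list=[5, 1, 90, 2, 6, 8] cursor@1
After 4 (prev): list=[5, 1, 90, 2, 6, 8] cursor@5
After 5 (prev): list=[5, 1, 90, 2, 6, 8] cursor@5
After 6 (insert_after(91)): list=[5, 91, 1, 90, 2, 6, 8] cursor@5
After 7 (delete_current): list=[91, 1, 90, 2, 6, 8] cursor@91
After 8 (prev): list=[91, 1, 90, 2, 6, 8] cursor@91
After 9 (insert_after(80)): list=[91, 80, 1, 90, 2, 6, 8] cursor@91
After 10 (delete_current): list=[80, 1, 90, 2, 6, 8] cursor@80

Answer: 80 1 90 2 6 8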